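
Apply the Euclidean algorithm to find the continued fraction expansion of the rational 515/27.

[19; 13, 2]

Run the Euclidean algorithm on 515 and 27; the successive quotients are the partial quotients a_0, a_1, ... (each step inverts the fractional part left over by the previous one):
  515 = 19*27 + 2, so a_0 = 19.
  27 = 13*2 + 1, so a_1 = 13.
  2 = 2*1 + 0, so a_2 = 2.
The remainder reaches 0 after 3 divisions, so the expansion has 3 partial quotients, read off in order.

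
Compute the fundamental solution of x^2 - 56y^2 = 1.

(x, y) = (15, 2)

First expand sqrt(56) as a continued fraction. With x_i = (sqrt(56) + m_i)/d_i and (m_0, d_0) = (0, 1): a_0 = floor(sqrt(56)) = 7, since 7^2 = 49 <= 56 < 64 = 8^2.
Iterate m_{i+1} = d_i*a_i - m_i, d_{i+1} = (56 - m_{i+1}^2)/d_i, a_{i+1} = floor((a_0 + m_{i+1})/d_{i+1}):
  m_1 = 1*7 - 0 = 7, d_1 = (56 - 7^2)/1 = 7/1 = 7, a_1 = floor((7 + 7)/7) = 2.
  m_2 = 7*2 - 7 = 7, d_2 = (56 - 7^2)/7 = 7/7 = 1, a_2 = floor((7 + 7)/1) = 14.
  m_3 = 1*14 - 7 = 7, d_3 = (56 - 7^2)/1 = 7/1 = 7: (m_3, d_3) = (m_1, d_1) = (7, 7), so from here the quotients repeat a_1, a_2; the period length is 2.
So sqrt(56) = [7; (2, 14)] with period length k = 2.
k is even, so the fundamental solution of x^2 - 56y^2 = 1 is (p_{k-1}, q_{k-1}) = (p_1, q_1); compute convergents through index 1.
Convergents (p_i = a_i*p_{i-1} + p_{i-2}, q_i = a_i*q_{i-1} + q_{i-2} with p_{-2}=0, p_{-1}=1, q_{-2}=1, q_{-1}=0):
  i=0: a_0=7, p_0 = 7*1 + 0 = 7, q_0 = 7*0 + 1 = 1.
  i=1: a_1=2, p_1 = 2*7 + 1 = 15, q_1 = 2*1 + 0 = 2.
Check: 15^2 - 56*2^2 = 225 - 224 = 1, so (x, y) = (15, 2) solves the equation, and by the theorem it is the least positive solution.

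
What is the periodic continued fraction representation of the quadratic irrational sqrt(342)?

Write x_i = (sqrt(342) + m_i)/d_i with (m_0, d_0) = (0, 1). a_0 = floor(sqrt(342)) = 18, since 18^2 = 324 <= 342 < 361 = 19^2.
Iterate m_{i+1} = d_i*a_i - m_i, d_{i+1} = (342 - m_{i+1}^2)/d_i, a_{i+1} = floor((a_0 + m_{i+1})/d_{i+1}):
  m_1 = 1*18 - 0 = 18, d_1 = (342 - 18^2)/1 = 18/1 = 18, a_1 = floor((18 + 18)/18) = 2.
  m_2 = 18*2 - 18 = 18, d_2 = (342 - 18^2)/18 = 18/18 = 1, a_2 = floor((18 + 18)/1) = 36.
  m_3 = 1*36 - 18 = 18, d_3 = (342 - 18^2)/1 = 18/1 = 18: (m_3, d_3) = (m_1, d_1) = (18, 18), so from here the quotients repeat a_1, a_2; the period length is 2.
Hence the expansion of sqrt(342) is a_0 = 18 followed by the repeating block 2, 36 (period 2).

[18; (2, 36)]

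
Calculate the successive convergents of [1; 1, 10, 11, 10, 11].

Using the convergent recurrence p_i = a_i*p_{i-1} + p_{i-2}, q_i = a_i*q_{i-1} + q_{i-2} with p_{-2}=0, p_{-1}=1, q_{-2}=1, q_{-1}=0:
  i=0: a_0=1, p_0 = 1*1 + 0 = 1, q_0 = 1*0 + 1 = 1.
  i=1: a_1=1, p_1 = 1*1 + 1 = 2, q_1 = 1*1 + 0 = 1.
  i=2: a_2=10, p_2 = 10*2 + 1 = 21, q_2 = 10*1 + 1 = 11.
  i=3: a_3=11, p_3 = 11*21 + 2 = 233, q_3 = 11*11 + 1 = 122.
  i=4: a_4=10, p_4 = 10*233 + 21 = 2351, q_4 = 10*122 + 11 = 1231.
  i=5: a_5=11, p_5 = 11*2351 + 233 = 26094, q_5 = 11*1231 + 122 = 13663.

1/1, 2/1, 21/11, 233/122, 2351/1231, 26094/13663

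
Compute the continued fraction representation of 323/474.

Run the Euclidean algorithm on 323 and 474; the successive quotients are the partial quotients a_0, a_1, ... (each step inverts the fractional part left over by the previous one):
  323 = 0*474 + 323, so a_0 = 0.
  474 = 1*323 + 151, so a_1 = 1.
  323 = 2*151 + 21, so a_2 = 2.
  151 = 7*21 + 4, so a_3 = 7.
  21 = 5*4 + 1, so a_4 = 5.
  4 = 4*1 + 0, so a_5 = 4.
The remainder reaches 0 after 6 divisions, so the expansion has 6 partial quotients, read off in order.

[0; 1, 2, 7, 5, 4]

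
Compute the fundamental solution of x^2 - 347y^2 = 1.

First expand sqrt(347) as a continued fraction. With x_i = (sqrt(347) + m_i)/d_i and (m_0, d_0) = (0, 1): a_0 = floor(sqrt(347)) = 18, since 18^2 = 324 <= 347 < 361 = 19^2.
Iterate m_{i+1} = d_i*a_i - m_i, d_{i+1} = (347 - m_{i+1}^2)/d_i, a_{i+1} = floor((a_0 + m_{i+1})/d_{i+1}):
  m_1 = 1*18 - 0 = 18, d_1 = (347 - 18^2)/1 = 23/1 = 23, a_1 = floor((18 + 18)/23) = 1.
  m_2 = 23*1 - 18 = 5, d_2 = (347 - 5^2)/23 = 322/23 = 14, a_2 = floor((18 + 5)/14) = 1.
  m_3 = 14*1 - 5 = 9, d_3 = (347 - 9^2)/14 = 266/14 = 19, a_3 = floor((18 + 9)/19) = 1.
  m_4 = 19*1 - 9 = 10, d_4 = (347 - 10^2)/19 = 247/19 = 13, a_4 = floor((18 + 10)/13) = 2.
  m_5 = 13*2 - 10 = 16, d_5 = (347 - 16^2)/13 = 91/13 = 7, a_5 = floor((18 + 16)/7) = 4.
  m_6 = 7*4 - 16 = 12, d_6 = (347 - 12^2)/7 = 203/7 = 29, a_6 = floor((18 + 12)/29) = 1.
  m_7 = 29*1 - 12 = 17, d_7 = (347 - 17^2)/29 = 58/29 = 2, a_7 = floor((18 + 17)/2) = 17.
  m_8 = 2*17 - 17 = 17, d_8 = (347 - 17^2)/2 = 58/2 = 29, a_8 = floor((18 + 17)/29) = 1.
  m_9 = 29*1 - 17 = 12, d_9 = (347 - 12^2)/29 = 203/29 = 7, a_9 = floor((18 + 12)/7) = 4.
  m_10 = 7*4 - 12 = 16, d_10 = (347 - 16^2)/7 = 91/7 = 13, a_10 = floor((18 + 16)/13) = 2.
  m_11 = 13*2 - 16 = 10, d_11 = (347 - 10^2)/13 = 247/13 = 19, a_11 = floor((18 + 10)/19) = 1.
  m_12 = 19*1 - 10 = 9, d_12 = (347 - 9^2)/19 = 266/19 = 14, a_12 = floor((18 + 9)/14) = 1.
  m_13 = 14*1 - 9 = 5, d_13 = (347 - 5^2)/14 = 322/14 = 23, a_13 = floor((18 + 5)/23) = 1.
  m_14 = 23*1 - 5 = 18, d_14 = (347 - 18^2)/23 = 23/23 = 1, a_14 = floor((18 + 18)/1) = 36.
  m_15 = 1*36 - 18 = 18, d_15 = (347 - 18^2)/1 = 23/1 = 23: (m_15, d_15) = (m_1, d_1) = (18, 23), so from here the quotients repeat a_1, ..., a_14; the period length is 14.
So sqrt(347) = [18; (1, 1, 1, 2, 4, 1, 17, 1, 4, 2, 1, 1, 1, 36)] with period length k = 14.
k is even, so the fundamental solution of x^2 - 347y^2 = 1 is (p_{k-1}, q_{k-1}) = (p_13, q_13); compute convergents through index 13.
Convergents (p_i = a_i*p_{i-1} + p_{i-2}, q_i = a_i*q_{i-1} + q_{i-2} with p_{-2}=0, p_{-1}=1, q_{-2}=1, q_{-1}=0):
  i=0: a_0=18, p_0 = 18*1 + 0 = 18, q_0 = 18*0 + 1 = 1.
  i=1: a_1=1, p_1 = 1*18 + 1 = 19, q_1 = 1*1 + 0 = 1.
  i=2: a_2=1, p_2 = 1*19 + 18 = 37, q_2 = 1*1 + 1 = 2.
  i=3: a_3=1, p_3 = 1*37 + 19 = 56, q_3 = 1*2 + 1 = 3.
  i=4: a_4=2, p_4 = 2*56 + 37 = 149, q_4 = 2*3 + 2 = 8.
  i=5: a_5=4, p_5 = 4*149 + 56 = 652, q_5 = 4*8 + 3 = 35.
  i=6: a_6=1, p_6 = 1*652 + 149 = 801, q_6 = 1*35 + 8 = 43.
  i=7: a_7=17, p_7 = 17*801 + 652 = 14269, q_7 = 17*43 + 35 = 766.
  i=8: a_8=1, p_8 = 1*14269 + 801 = 15070, q_8 = 1*766 + 43 = 809.
  i=9: a_9=4, p_9 = 4*15070 + 14269 = 74549, q_9 = 4*809 + 766 = 4002.
  i=10: a_10=2, p_10 = 2*74549 + 15070 = 164168, q_10 = 2*4002 + 809 = 8813.
  i=11: a_11=1, p_11 = 1*164168 + 74549 = 238717, q_11 = 1*8813 + 4002 = 12815.
  i=12: a_12=1, p_12 = 1*238717 + 164168 = 402885, q_12 = 1*12815 + 8813 = 21628.
  i=13: a_13=1, p_13 = 1*402885 + 238717 = 641602, q_13 = 1*21628 + 12815 = 34443.
Check: 641602^2 - 347*34443^2 = 411653126404 - 411653126403 = 1, so (x, y) = (641602, 34443) solves the equation, and by the theorem it is the least positive solution.

(x, y) = (641602, 34443)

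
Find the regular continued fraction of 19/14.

Run the Euclidean algorithm on 19 and 14; the successive quotients are the partial quotients a_0, a_1, ... (each step inverts the fractional part left over by the previous one):
  19 = 1*14 + 5, so a_0 = 1.
  14 = 2*5 + 4, so a_1 = 2.
  5 = 1*4 + 1, so a_2 = 1.
  4 = 4*1 + 0, so a_3 = 4.
The remainder reaches 0 after 4 divisions, so the expansion has 4 partial quotients, read off in order.

[1; 2, 1, 4]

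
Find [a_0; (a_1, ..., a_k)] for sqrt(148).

Write x_i = (sqrt(148) + m_i)/d_i with (m_0, d_0) = (0, 1). a_0 = floor(sqrt(148)) = 12, since 12^2 = 144 <= 148 < 169 = 13^2.
Iterate m_{i+1} = d_i*a_i - m_i, d_{i+1} = (148 - m_{i+1}^2)/d_i, a_{i+1} = floor((a_0 + m_{i+1})/d_{i+1}):
  m_1 = 1*12 - 0 = 12, d_1 = (148 - 12^2)/1 = 4/1 = 4, a_1 = floor((12 + 12)/4) = 6.
  m_2 = 4*6 - 12 = 12, d_2 = (148 - 12^2)/4 = 4/4 = 1, a_2 = floor((12 + 12)/1) = 24.
  m_3 = 1*24 - 12 = 12, d_3 = (148 - 12^2)/1 = 4/1 = 4: (m_3, d_3) = (m_1, d_1) = (12, 4), so from here the quotients repeat a_1, a_2; the period length is 2.
Hence the expansion of sqrt(148) is a_0 = 12 followed by the repeating block 6, 24 (period 2).

[12; (6, 24)]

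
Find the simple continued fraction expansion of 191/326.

[0; 1, 1, 2, 2, 2, 3, 3]

Run the Euclidean algorithm on 191 and 326; the successive quotients are the partial quotients a_0, a_1, ... (each step inverts the fractional part left over by the previous one):
  191 = 0*326 + 191, so a_0 = 0.
  326 = 1*191 + 135, so a_1 = 1.
  191 = 1*135 + 56, so a_2 = 1.
  135 = 2*56 + 23, so a_3 = 2.
  56 = 2*23 + 10, so a_4 = 2.
  23 = 2*10 + 3, so a_5 = 2.
  10 = 3*3 + 1, so a_6 = 3.
  3 = 3*1 + 0, so a_7 = 3.
The remainder reaches 0 after 8 divisions, so the expansion has 8 partial quotients, read off in order.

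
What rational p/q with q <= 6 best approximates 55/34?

8/5

Expand x = 55/34 as a continued fraction with the Euclidean algorithm:
  55 = 1*34 + 21, so a_0 = 1.
  34 = 1*21 + 13, so a_1 = 1.
  21 = 1*13 + 8, so a_2 = 1.
  13 = 1*8 + 5, so a_3 = 1.
  8 = 1*5 + 3, so a_4 = 1.
  5 = 1*3 + 2, so a_5 = 1.
  3 = 1*2 + 1, so a_6 = 1.
  2 = 2*1 + 0, so a_7 = 2.
so x = [1; 1, 1, 1, 1, 1, 1, 2].
Convergents (p_i = a_i*p_{i-1} + p_{i-2}, q_i = a_i*q_{i-1} + q_{i-2} with p_{-2}=0, p_{-1}=1, q_{-2}=1, q_{-1}=0), until the denominator exceeds 6:
  i=0: a_0=1, p_0 = 1*1 + 0 = 1, q_0 = 1*0 + 1 = 1.
  i=1: a_1=1, p_1 = 1*1 + 1 = 2, q_1 = 1*1 + 0 = 1.
  i=2: a_2=1, p_2 = 1*2 + 1 = 3, q_2 = 1*1 + 1 = 2.
  i=3: a_3=1, p_3 = 1*3 + 2 = 5, q_3 = 1*2 + 1 = 3.
  i=4: a_4=1, p_4 = 1*5 + 3 = 8, q_4 = 1*3 + 2 = 5.
  i=5: a_5=1, p_5 = 1*8 + 5 = 13, q_5 = 1*5 + 3 = 8.
q_5 = 8 > 6, so the last convergent with denominator <= 6 is p_4/q_4 = 8/5.
The closest fraction with denominator <= 6 is either p_4/q_4 or the intermediate fraction (k*p_4 + p_3)/(k*q_4 + q_3) with the largest k >= 1 whose denominator stays <= 6; these approach x as k grows, and every other convergent or intermediate fraction in range is farther away.
Largest k: floor((6 - q_3)/q_4) = floor((6 - 3)/5) = 0.
Since k = 0, no intermediate fraction beyond p_4/q_4 has denominator <= 6, so the convergent 8/5 is the closest (its error is |55*5 - 8*34|/(34*5) = 3/170).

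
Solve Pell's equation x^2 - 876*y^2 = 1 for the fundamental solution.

(x, y) = (10951, 370)

First expand sqrt(876) as a continued fraction. With x_i = (sqrt(876) + m_i)/d_i and (m_0, d_0) = (0, 1): a_0 = floor(sqrt(876)) = 29, since 29^2 = 841 <= 876 < 900 = 30^2.
Iterate m_{i+1} = d_i*a_i - m_i, d_{i+1} = (876 - m_{i+1}^2)/d_i, a_{i+1} = floor((a_0 + m_{i+1})/d_{i+1}):
  m_1 = 1*29 - 0 = 29, d_1 = (876 - 29^2)/1 = 35/1 = 35, a_1 = floor((29 + 29)/35) = 1.
  m_2 = 35*1 - 29 = 6, d_2 = (876 - 6^2)/35 = 840/35 = 24, a_2 = floor((29 + 6)/24) = 1.
  m_3 = 24*1 - 6 = 18, d_3 = (876 - 18^2)/24 = 552/24 = 23, a_3 = floor((29 + 18)/23) = 2.
  m_4 = 23*2 - 18 = 28, d_4 = (876 - 28^2)/23 = 92/23 = 4, a_4 = floor((29 + 28)/4) = 14.
  m_5 = 4*14 - 28 = 28, d_5 = (876 - 28^2)/4 = 92/4 = 23, a_5 = floor((29 + 28)/23) = 2.
  m_6 = 23*2 - 28 = 18, d_6 = (876 - 18^2)/23 = 552/23 = 24, a_6 = floor((29 + 18)/24) = 1.
  m_7 = 24*1 - 18 = 6, d_7 = (876 - 6^2)/24 = 840/24 = 35, a_7 = floor((29 + 6)/35) = 1.
  m_8 = 35*1 - 6 = 29, d_8 = (876 - 29^2)/35 = 35/35 = 1, a_8 = floor((29 + 29)/1) = 58.
  m_9 = 1*58 - 29 = 29, d_9 = (876 - 29^2)/1 = 35/1 = 35: (m_9, d_9) = (m_1, d_1) = (29, 35), so from here the quotients repeat a_1, ..., a_8; the period length is 8.
So sqrt(876) = [29; (1, 1, 2, 14, 2, 1, 1, 58)] with period length k = 8.
k is even, so the fundamental solution of x^2 - 876y^2 = 1 is (p_{k-1}, q_{k-1}) = (p_7, q_7); compute convergents through index 7.
Convergents (p_i = a_i*p_{i-1} + p_{i-2}, q_i = a_i*q_{i-1} + q_{i-2} with p_{-2}=0, p_{-1}=1, q_{-2}=1, q_{-1}=0):
  i=0: a_0=29, p_0 = 29*1 + 0 = 29, q_0 = 29*0 + 1 = 1.
  i=1: a_1=1, p_1 = 1*29 + 1 = 30, q_1 = 1*1 + 0 = 1.
  i=2: a_2=1, p_2 = 1*30 + 29 = 59, q_2 = 1*1 + 1 = 2.
  i=3: a_3=2, p_3 = 2*59 + 30 = 148, q_3 = 2*2 + 1 = 5.
  i=4: a_4=14, p_4 = 14*148 + 59 = 2131, q_4 = 14*5 + 2 = 72.
  i=5: a_5=2, p_5 = 2*2131 + 148 = 4410, q_5 = 2*72 + 5 = 149.
  i=6: a_6=1, p_6 = 1*4410 + 2131 = 6541, q_6 = 1*149 + 72 = 221.
  i=7: a_7=1, p_7 = 1*6541 + 4410 = 10951, q_7 = 1*221 + 149 = 370.
Check: 10951^2 - 876*370^2 = 119924401 - 119924400 = 1, so (x, y) = (10951, 370) solves the equation, and by the theorem it is the least positive solution.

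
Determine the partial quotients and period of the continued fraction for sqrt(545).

[23; (2, 1, 8, 1, 2, 46)]

Write x_i = (sqrt(545) + m_i)/d_i with (m_0, d_0) = (0, 1). a_0 = floor(sqrt(545)) = 23, since 23^2 = 529 <= 545 < 576 = 24^2.
Iterate m_{i+1} = d_i*a_i - m_i, d_{i+1} = (545 - m_{i+1}^2)/d_i, a_{i+1} = floor((a_0 + m_{i+1})/d_{i+1}):
  m_1 = 1*23 - 0 = 23, d_1 = (545 - 23^2)/1 = 16/1 = 16, a_1 = floor((23 + 23)/16) = 2.
  m_2 = 16*2 - 23 = 9, d_2 = (545 - 9^2)/16 = 464/16 = 29, a_2 = floor((23 + 9)/29) = 1.
  m_3 = 29*1 - 9 = 20, d_3 = (545 - 20^2)/29 = 145/29 = 5, a_3 = floor((23 + 20)/5) = 8.
  m_4 = 5*8 - 20 = 20, d_4 = (545 - 20^2)/5 = 145/5 = 29, a_4 = floor((23 + 20)/29) = 1.
  m_5 = 29*1 - 20 = 9, d_5 = (545 - 9^2)/29 = 464/29 = 16, a_5 = floor((23 + 9)/16) = 2.
  m_6 = 16*2 - 9 = 23, d_6 = (545 - 23^2)/16 = 16/16 = 1, a_6 = floor((23 + 23)/1) = 46.
  m_7 = 1*46 - 23 = 23, d_7 = (545 - 23^2)/1 = 16/1 = 16: (m_7, d_7) = (m_1, d_1) = (23, 16), so from here the quotients repeat a_1, ..., a_6; the period length is 6.
Hence the expansion of sqrt(545) is a_0 = 23 followed by the repeating block 2, 1, 8, 1, 2, 46 (period 6).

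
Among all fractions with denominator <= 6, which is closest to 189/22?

43/5

Expand x = 189/22 as a continued fraction with the Euclidean algorithm:
  189 = 8*22 + 13, so a_0 = 8.
  22 = 1*13 + 9, so a_1 = 1.
  13 = 1*9 + 4, so a_2 = 1.
  9 = 2*4 + 1, so a_3 = 2.
  4 = 4*1 + 0, so a_4 = 4.
so x = [8; 1, 1, 2, 4].
Convergents (p_i = a_i*p_{i-1} + p_{i-2}, q_i = a_i*q_{i-1} + q_{i-2} with p_{-2}=0, p_{-1}=1, q_{-2}=1, q_{-1}=0), until the denominator exceeds 6:
  i=0: a_0=8, p_0 = 8*1 + 0 = 8, q_0 = 8*0 + 1 = 1.
  i=1: a_1=1, p_1 = 1*8 + 1 = 9, q_1 = 1*1 + 0 = 1.
  i=2: a_2=1, p_2 = 1*9 + 8 = 17, q_2 = 1*1 + 1 = 2.
  i=3: a_3=2, p_3 = 2*17 + 9 = 43, q_3 = 2*2 + 1 = 5.
  i=4: a_4=4, p_4 = 4*43 + 17 = 189, q_4 = 4*5 + 2 = 22.
q_4 = 22 > 6, so the last convergent with denominator <= 6 is p_3/q_3 = 43/5.
The closest fraction with denominator <= 6 is either p_3/q_3 or the intermediate fraction (k*p_3 + p_2)/(k*q_3 + q_2) with the largest k >= 1 whose denominator stays <= 6; these approach x as k grows, and every other convergent or intermediate fraction in range is farther away.
Largest k: floor((6 - q_2)/q_3) = floor((6 - 2)/5) = 0.
Since k = 0, no intermediate fraction beyond p_3/q_3 has denominator <= 6, so the convergent 43/5 is the closest (its error is |189*5 - 43*22|/(22*5) = 1/110).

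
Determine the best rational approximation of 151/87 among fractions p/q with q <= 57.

92/53

Expand x = 151/87 as a continued fraction with the Euclidean algorithm:
  151 = 1*87 + 64, so a_0 = 1.
  87 = 1*64 + 23, so a_1 = 1.
  64 = 2*23 + 18, so a_2 = 2.
  23 = 1*18 + 5, so a_3 = 1.
  18 = 3*5 + 3, so a_4 = 3.
  5 = 1*3 + 2, so a_5 = 1.
  3 = 1*2 + 1, so a_6 = 1.
  2 = 2*1 + 0, so a_7 = 2.
so x = [1; 1, 2, 1, 3, 1, 1, 2].
Convergents (p_i = a_i*p_{i-1} + p_{i-2}, q_i = a_i*q_{i-1} + q_{i-2} with p_{-2}=0, p_{-1}=1, q_{-2}=1, q_{-1}=0), until the denominator exceeds 57:
  i=0: a_0=1, p_0 = 1*1 + 0 = 1, q_0 = 1*0 + 1 = 1.
  i=1: a_1=1, p_1 = 1*1 + 1 = 2, q_1 = 1*1 + 0 = 1.
  i=2: a_2=2, p_2 = 2*2 + 1 = 5, q_2 = 2*1 + 1 = 3.
  i=3: a_3=1, p_3 = 1*5 + 2 = 7, q_3 = 1*3 + 1 = 4.
  i=4: a_4=3, p_4 = 3*7 + 5 = 26, q_4 = 3*4 + 3 = 15.
  i=5: a_5=1, p_5 = 1*26 + 7 = 33, q_5 = 1*15 + 4 = 19.
  i=6: a_6=1, p_6 = 1*33 + 26 = 59, q_6 = 1*19 + 15 = 34.
  i=7: a_7=2, p_7 = 2*59 + 33 = 151, q_7 = 2*34 + 19 = 87.
q_7 = 87 > 57, so the last convergent with denominator <= 57 is p_6/q_6 = 59/34.
The closest fraction with denominator <= 57 is either p_6/q_6 or the intermediate fraction (k*p_6 + p_5)/(k*q_6 + q_5) with the largest k >= 1 whose denominator stays <= 57; these approach x as k grows, and every other convergent or intermediate fraction in range is farther away.
Largest k: floor((57 - q_5)/q_6) = floor((57 - 19)/34) = 1.
That gives (1*59 + 33)/(1*34 + 19) = 92/53.
Compare the errors: |x - 59/34| = |151*34 - 59*87|/(87*34) = 1/2958, and |x - 92/53| = |151*53 - 92*87|/(87*53) = 1/4611.
Cross-multiplying, 1*2958 = 2958 < 4611 = 1*4611, so 1/4611 is smaller: the intermediate fraction 92/53 is closer to x than 59/34.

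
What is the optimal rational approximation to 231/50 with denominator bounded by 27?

97/21

Expand x = 231/50 as a continued fraction with the Euclidean algorithm:
  231 = 4*50 + 31, so a_0 = 4.
  50 = 1*31 + 19, so a_1 = 1.
  31 = 1*19 + 12, so a_2 = 1.
  19 = 1*12 + 7, so a_3 = 1.
  12 = 1*7 + 5, so a_4 = 1.
  7 = 1*5 + 2, so a_5 = 1.
  5 = 2*2 + 1, so a_6 = 2.
  2 = 2*1 + 0, so a_7 = 2.
so x = [4; 1, 1, 1, 1, 1, 2, 2].
Convergents (p_i = a_i*p_{i-1} + p_{i-2}, q_i = a_i*q_{i-1} + q_{i-2} with p_{-2}=0, p_{-1}=1, q_{-2}=1, q_{-1}=0), until the denominator exceeds 27:
  i=0: a_0=4, p_0 = 4*1 + 0 = 4, q_0 = 4*0 + 1 = 1.
  i=1: a_1=1, p_1 = 1*4 + 1 = 5, q_1 = 1*1 + 0 = 1.
  i=2: a_2=1, p_2 = 1*5 + 4 = 9, q_2 = 1*1 + 1 = 2.
  i=3: a_3=1, p_3 = 1*9 + 5 = 14, q_3 = 1*2 + 1 = 3.
  i=4: a_4=1, p_4 = 1*14 + 9 = 23, q_4 = 1*3 + 2 = 5.
  i=5: a_5=1, p_5 = 1*23 + 14 = 37, q_5 = 1*5 + 3 = 8.
  i=6: a_6=2, p_6 = 2*37 + 23 = 97, q_6 = 2*8 + 5 = 21.
  i=7: a_7=2, p_7 = 2*97 + 37 = 231, q_7 = 2*21 + 8 = 50.
q_7 = 50 > 27, so the last convergent with denominator <= 27 is p_6/q_6 = 97/21.
The closest fraction with denominator <= 27 is either p_6/q_6 or the intermediate fraction (k*p_6 + p_5)/(k*q_6 + q_5) with the largest k >= 1 whose denominator stays <= 27; these approach x as k grows, and every other convergent or intermediate fraction in range is farther away.
Largest k: floor((27 - q_5)/q_6) = floor((27 - 8)/21) = 0.
Since k = 0, no intermediate fraction beyond p_6/q_6 has denominator <= 27, so the convergent 97/21 is the closest (its error is |231*21 - 97*50|/(50*21) = 1/1050).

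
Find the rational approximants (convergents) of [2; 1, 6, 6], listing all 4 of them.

2/1, 3/1, 20/7, 123/43

Using the convergent recurrence p_i = a_i*p_{i-1} + p_{i-2}, q_i = a_i*q_{i-1} + q_{i-2} with p_{-2}=0, p_{-1}=1, q_{-2}=1, q_{-1}=0:
  i=0: a_0=2, p_0 = 2*1 + 0 = 2, q_0 = 2*0 + 1 = 1.
  i=1: a_1=1, p_1 = 1*2 + 1 = 3, q_1 = 1*1 + 0 = 1.
  i=2: a_2=6, p_2 = 6*3 + 2 = 20, q_2 = 6*1 + 1 = 7.
  i=3: a_3=6, p_3 = 6*20 + 3 = 123, q_3 = 6*7 + 1 = 43.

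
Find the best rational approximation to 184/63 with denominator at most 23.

38/13

Expand x = 184/63 as a continued fraction with the Euclidean algorithm:
  184 = 2*63 + 58, so a_0 = 2.
  63 = 1*58 + 5, so a_1 = 1.
  58 = 11*5 + 3, so a_2 = 11.
  5 = 1*3 + 2, so a_3 = 1.
  3 = 1*2 + 1, so a_4 = 1.
  2 = 2*1 + 0, so a_5 = 2.
so x = [2; 1, 11, 1, 1, 2].
Convergents (p_i = a_i*p_{i-1} + p_{i-2}, q_i = a_i*q_{i-1} + q_{i-2} with p_{-2}=0, p_{-1}=1, q_{-2}=1, q_{-1}=0), until the denominator exceeds 23:
  i=0: a_0=2, p_0 = 2*1 + 0 = 2, q_0 = 2*0 + 1 = 1.
  i=1: a_1=1, p_1 = 1*2 + 1 = 3, q_1 = 1*1 + 0 = 1.
  i=2: a_2=11, p_2 = 11*3 + 2 = 35, q_2 = 11*1 + 1 = 12.
  i=3: a_3=1, p_3 = 1*35 + 3 = 38, q_3 = 1*12 + 1 = 13.
  i=4: a_4=1, p_4 = 1*38 + 35 = 73, q_4 = 1*13 + 12 = 25.
q_4 = 25 > 23, so the last convergent with denominator <= 23 is p_3/q_3 = 38/13.
The closest fraction with denominator <= 23 is either p_3/q_3 or the intermediate fraction (k*p_3 + p_2)/(k*q_3 + q_2) with the largest k >= 1 whose denominator stays <= 23; these approach x as k grows, and every other convergent or intermediate fraction in range is farther away.
Largest k: floor((23 - q_2)/q_3) = floor((23 - 12)/13) = 0.
Since k = 0, no intermediate fraction beyond p_3/q_3 has denominator <= 23, so the convergent 38/13 is the closest (its error is |184*13 - 38*63|/(63*13) = 2/819).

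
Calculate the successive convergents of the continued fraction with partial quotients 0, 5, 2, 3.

Using the convergent recurrence p_i = a_i*p_{i-1} + p_{i-2}, q_i = a_i*q_{i-1} + q_{i-2} with p_{-2}=0, p_{-1}=1, q_{-2}=1, q_{-1}=0:
  i=0: a_0=0, p_0 = 0*1 + 0 = 0, q_0 = 0*0 + 1 = 1.
  i=1: a_1=5, p_1 = 5*0 + 1 = 1, q_1 = 5*1 + 0 = 5.
  i=2: a_2=2, p_2 = 2*1 + 0 = 2, q_2 = 2*5 + 1 = 11.
  i=3: a_3=3, p_3 = 3*2 + 1 = 7, q_3 = 3*11 + 5 = 38.

0/1, 1/5, 2/11, 7/38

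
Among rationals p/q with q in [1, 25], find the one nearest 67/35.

Expand x = 67/35 as a continued fraction with the Euclidean algorithm:
  67 = 1*35 + 32, so a_0 = 1.
  35 = 1*32 + 3, so a_1 = 1.
  32 = 10*3 + 2, so a_2 = 10.
  3 = 1*2 + 1, so a_3 = 1.
  2 = 2*1 + 0, so a_4 = 2.
so x = [1; 1, 10, 1, 2].
Convergents (p_i = a_i*p_{i-1} + p_{i-2}, q_i = a_i*q_{i-1} + q_{i-2} with p_{-2}=0, p_{-1}=1, q_{-2}=1, q_{-1}=0), until the denominator exceeds 25:
  i=0: a_0=1, p_0 = 1*1 + 0 = 1, q_0 = 1*0 + 1 = 1.
  i=1: a_1=1, p_1 = 1*1 + 1 = 2, q_1 = 1*1 + 0 = 1.
  i=2: a_2=10, p_2 = 10*2 + 1 = 21, q_2 = 10*1 + 1 = 11.
  i=3: a_3=1, p_3 = 1*21 + 2 = 23, q_3 = 1*11 + 1 = 12.
  i=4: a_4=2, p_4 = 2*23 + 21 = 67, q_4 = 2*12 + 11 = 35.
q_4 = 35 > 25, so the last convergent with denominator <= 25 is p_3/q_3 = 23/12.
The closest fraction with denominator <= 25 is either p_3/q_3 or the intermediate fraction (k*p_3 + p_2)/(k*q_3 + q_2) with the largest k >= 1 whose denominator stays <= 25; these approach x as k grows, and every other convergent or intermediate fraction in range is farther away.
Largest k: floor((25 - q_2)/q_3) = floor((25 - 11)/12) = 1.
That gives (1*23 + 21)/(1*12 + 11) = 44/23.
Compare the errors: |x - 23/12| = |67*12 - 23*35|/(35*12) = 1/420, and |x - 44/23| = |67*23 - 44*35|/(35*23) = 1/805.
Cross-multiplying, 1*420 = 420 < 805 = 1*805, so 1/805 is smaller: the intermediate fraction 44/23 is closer to x than 23/12.

44/23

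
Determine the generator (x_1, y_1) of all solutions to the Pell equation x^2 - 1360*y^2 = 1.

First expand sqrt(1360) as a continued fraction. With x_i = (sqrt(1360) + m_i)/d_i and (m_0, d_0) = (0, 1): a_0 = floor(sqrt(1360)) = 36, since 36^2 = 1296 <= 1360 < 1369 = 37^2.
Iterate m_{i+1} = d_i*a_i - m_i, d_{i+1} = (1360 - m_{i+1}^2)/d_i, a_{i+1} = floor((a_0 + m_{i+1})/d_{i+1}):
  m_1 = 1*36 - 0 = 36, d_1 = (1360 - 36^2)/1 = 64/1 = 64, a_1 = floor((36 + 36)/64) = 1.
  m_2 = 64*1 - 36 = 28, d_2 = (1360 - 28^2)/64 = 576/64 = 9, a_2 = floor((36 + 28)/9) = 7.
  m_3 = 9*7 - 28 = 35, d_3 = (1360 - 35^2)/9 = 135/9 = 15, a_3 = floor((36 + 35)/15) = 4.
  m_4 = 15*4 - 35 = 25, d_4 = (1360 - 25^2)/15 = 735/15 = 49, a_4 = floor((36 + 25)/49) = 1.
  m_5 = 49*1 - 25 = 24, d_5 = (1360 - 24^2)/49 = 784/49 = 16, a_5 = floor((36 + 24)/16) = 3.
  m_6 = 16*3 - 24 = 24, d_6 = (1360 - 24^2)/16 = 784/16 = 49, a_6 = floor((36 + 24)/49) = 1.
  m_7 = 49*1 - 24 = 25, d_7 = (1360 - 25^2)/49 = 735/49 = 15, a_7 = floor((36 + 25)/15) = 4.
  m_8 = 15*4 - 25 = 35, d_8 = (1360 - 35^2)/15 = 135/15 = 9, a_8 = floor((36 + 35)/9) = 7.
  m_9 = 9*7 - 35 = 28, d_9 = (1360 - 28^2)/9 = 576/9 = 64, a_9 = floor((36 + 28)/64) = 1.
  m_10 = 64*1 - 28 = 36, d_10 = (1360 - 36^2)/64 = 64/64 = 1, a_10 = floor((36 + 36)/1) = 72.
  m_11 = 1*72 - 36 = 36, d_11 = (1360 - 36^2)/1 = 64/1 = 64: (m_11, d_11) = (m_1, d_1) = (36, 64), so from here the quotients repeat a_1, ..., a_10; the period length is 10.
So sqrt(1360) = [36; (1, 7, 4, 1, 3, 1, 4, 7, 1, 72)] with period length k = 10.
k is even, so the fundamental solution of x^2 - 1360y^2 = 1 is (p_{k-1}, q_{k-1}) = (p_9, q_9); compute convergents through index 9.
Convergents (p_i = a_i*p_{i-1} + p_{i-2}, q_i = a_i*q_{i-1} + q_{i-2} with p_{-2}=0, p_{-1}=1, q_{-2}=1, q_{-1}=0):
  i=0: a_0=36, p_0 = 36*1 + 0 = 36, q_0 = 36*0 + 1 = 1.
  i=1: a_1=1, p_1 = 1*36 + 1 = 37, q_1 = 1*1 + 0 = 1.
  i=2: a_2=7, p_2 = 7*37 + 36 = 295, q_2 = 7*1 + 1 = 8.
  i=3: a_3=4, p_3 = 4*295 + 37 = 1217, q_3 = 4*8 + 1 = 33.
  i=4: a_4=1, p_4 = 1*1217 + 295 = 1512, q_4 = 1*33 + 8 = 41.
  i=5: a_5=3, p_5 = 3*1512 + 1217 = 5753, q_5 = 3*41 + 33 = 156.
  i=6: a_6=1, p_6 = 1*5753 + 1512 = 7265, q_6 = 1*156 + 41 = 197.
  i=7: a_7=4, p_7 = 4*7265 + 5753 = 34813, q_7 = 4*197 + 156 = 944.
  i=8: a_8=7, p_8 = 7*34813 + 7265 = 250956, q_8 = 7*944 + 197 = 6805.
  i=9: a_9=1, p_9 = 1*250956 + 34813 = 285769, q_9 = 1*6805 + 944 = 7749.
Check: 285769^2 - 1360*7749^2 = 81663921361 - 81663921360 = 1, so (x, y) = (285769, 7749) solves the equation, and by the theorem it is the least positive solution.

(x, y) = (285769, 7749)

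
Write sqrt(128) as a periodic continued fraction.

Write x_i = (sqrt(128) + m_i)/d_i with (m_0, d_0) = (0, 1). a_0 = floor(sqrt(128)) = 11, since 11^2 = 121 <= 128 < 144 = 12^2.
Iterate m_{i+1} = d_i*a_i - m_i, d_{i+1} = (128 - m_{i+1}^2)/d_i, a_{i+1} = floor((a_0 + m_{i+1})/d_{i+1}):
  m_1 = 1*11 - 0 = 11, d_1 = (128 - 11^2)/1 = 7/1 = 7, a_1 = floor((11 + 11)/7) = 3.
  m_2 = 7*3 - 11 = 10, d_2 = (128 - 10^2)/7 = 28/7 = 4, a_2 = floor((11 + 10)/4) = 5.
  m_3 = 4*5 - 10 = 10, d_3 = (128 - 10^2)/4 = 28/4 = 7, a_3 = floor((11 + 10)/7) = 3.
  m_4 = 7*3 - 10 = 11, d_4 = (128 - 11^2)/7 = 7/7 = 1, a_4 = floor((11 + 11)/1) = 22.
  m_5 = 1*22 - 11 = 11, d_5 = (128 - 11^2)/1 = 7/1 = 7: (m_5, d_5) = (m_1, d_1) = (11, 7), so from here the quotients repeat a_1, ..., a_4; the period length is 4.
Hence the expansion of sqrt(128) is a_0 = 11 followed by the repeating block 3, 5, 3, 22 (period 4).

[11; (3, 5, 3, 22)]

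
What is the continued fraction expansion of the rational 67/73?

[0; 1, 11, 6]

Run the Euclidean algorithm on 67 and 73; the successive quotients are the partial quotients a_0, a_1, ... (each step inverts the fractional part left over by the previous one):
  67 = 0*73 + 67, so a_0 = 0.
  73 = 1*67 + 6, so a_1 = 1.
  67 = 11*6 + 1, so a_2 = 11.
  6 = 6*1 + 0, so a_3 = 6.
The remainder reaches 0 after 4 divisions, so the expansion has 4 partial quotients, read off in order.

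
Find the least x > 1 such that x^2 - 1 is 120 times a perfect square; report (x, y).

First expand sqrt(120) as a continued fraction. With x_i = (sqrt(120) + m_i)/d_i and (m_0, d_0) = (0, 1): a_0 = floor(sqrt(120)) = 10, since 10^2 = 100 <= 120 < 121 = 11^2.
Iterate m_{i+1} = d_i*a_i - m_i, d_{i+1} = (120 - m_{i+1}^2)/d_i, a_{i+1} = floor((a_0 + m_{i+1})/d_{i+1}):
  m_1 = 1*10 - 0 = 10, d_1 = (120 - 10^2)/1 = 20/1 = 20, a_1 = floor((10 + 10)/20) = 1.
  m_2 = 20*1 - 10 = 10, d_2 = (120 - 10^2)/20 = 20/20 = 1, a_2 = floor((10 + 10)/1) = 20.
  m_3 = 1*20 - 10 = 10, d_3 = (120 - 10^2)/1 = 20/1 = 20: (m_3, d_3) = (m_1, d_1) = (10, 20), so from here the quotients repeat a_1, a_2; the period length is 2.
So sqrt(120) = [10; (1, 20)] with period length k = 2.
k is even, so the fundamental solution of x^2 - 120y^2 = 1 is (p_{k-1}, q_{k-1}) = (p_1, q_1); compute convergents through index 1.
Convergents (p_i = a_i*p_{i-1} + p_{i-2}, q_i = a_i*q_{i-1} + q_{i-2} with p_{-2}=0, p_{-1}=1, q_{-2}=1, q_{-1}=0):
  i=0: a_0=10, p_0 = 10*1 + 0 = 10, q_0 = 10*0 + 1 = 1.
  i=1: a_1=1, p_1 = 1*10 + 1 = 11, q_1 = 1*1 + 0 = 1.
Check: 11^2 - 120*1^2 = 121 - 120 = 1, so (x, y) = (11, 1) solves the equation, and by the theorem it is the least positive solution.

(x, y) = (11, 1)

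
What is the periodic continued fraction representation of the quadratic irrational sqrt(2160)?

Write x_i = (sqrt(2160) + m_i)/d_i with (m_0, d_0) = (0, 1). a_0 = floor(sqrt(2160)) = 46, since 46^2 = 2116 <= 2160 < 2209 = 47^2.
Iterate m_{i+1} = d_i*a_i - m_i, d_{i+1} = (2160 - m_{i+1}^2)/d_i, a_{i+1} = floor((a_0 + m_{i+1})/d_{i+1}):
  m_1 = 1*46 - 0 = 46, d_1 = (2160 - 46^2)/1 = 44/1 = 44, a_1 = floor((46 + 46)/44) = 2.
  m_2 = 44*2 - 46 = 42, d_2 = (2160 - 42^2)/44 = 396/44 = 9, a_2 = floor((46 + 42)/9) = 9.
  m_3 = 9*9 - 42 = 39, d_3 = (2160 - 39^2)/9 = 639/9 = 71, a_3 = floor((46 + 39)/71) = 1.
  m_4 = 71*1 - 39 = 32, d_4 = (2160 - 32^2)/71 = 1136/71 = 16, a_4 = floor((46 + 32)/16) = 4.
  m_5 = 16*4 - 32 = 32, d_5 = (2160 - 32^2)/16 = 1136/16 = 71, a_5 = floor((46 + 32)/71) = 1.
  m_6 = 71*1 - 32 = 39, d_6 = (2160 - 39^2)/71 = 639/71 = 9, a_6 = floor((46 + 39)/9) = 9.
  m_7 = 9*9 - 39 = 42, d_7 = (2160 - 42^2)/9 = 396/9 = 44, a_7 = floor((46 + 42)/44) = 2.
  m_8 = 44*2 - 42 = 46, d_8 = (2160 - 46^2)/44 = 44/44 = 1, a_8 = floor((46 + 46)/1) = 92.
  m_9 = 1*92 - 46 = 46, d_9 = (2160 - 46^2)/1 = 44/1 = 44: (m_9, d_9) = (m_1, d_1) = (46, 44), so from here the quotients repeat a_1, ..., a_8; the period length is 8.
Hence the expansion of sqrt(2160) is a_0 = 46 followed by the repeating block 2, 9, 1, 4, 1, 9, 2, 92 (period 8).

[46; (2, 9, 1, 4, 1, 9, 2, 92)]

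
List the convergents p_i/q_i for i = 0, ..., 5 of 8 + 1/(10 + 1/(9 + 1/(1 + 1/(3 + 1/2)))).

8/1, 81/10, 737/91, 818/101, 3191/394, 7200/889

Using the convergent recurrence p_i = a_i*p_{i-1} + p_{i-2}, q_i = a_i*q_{i-1} + q_{i-2} with p_{-2}=0, p_{-1}=1, q_{-2}=1, q_{-1}=0:
  i=0: a_0=8, p_0 = 8*1 + 0 = 8, q_0 = 8*0 + 1 = 1.
  i=1: a_1=10, p_1 = 10*8 + 1 = 81, q_1 = 10*1 + 0 = 10.
  i=2: a_2=9, p_2 = 9*81 + 8 = 737, q_2 = 9*10 + 1 = 91.
  i=3: a_3=1, p_3 = 1*737 + 81 = 818, q_3 = 1*91 + 10 = 101.
  i=4: a_4=3, p_4 = 3*818 + 737 = 3191, q_4 = 3*101 + 91 = 394.
  i=5: a_5=2, p_5 = 2*3191 + 818 = 7200, q_5 = 2*394 + 101 = 889.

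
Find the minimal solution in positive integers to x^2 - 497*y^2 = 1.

(x, y) = (1201887, 53912)

First expand sqrt(497) as a continued fraction. With x_i = (sqrt(497) + m_i)/d_i and (m_0, d_0) = (0, 1): a_0 = floor(sqrt(497)) = 22, since 22^2 = 484 <= 497 < 529 = 23^2.
Iterate m_{i+1} = d_i*a_i - m_i, d_{i+1} = (497 - m_{i+1}^2)/d_i, a_{i+1} = floor((a_0 + m_{i+1})/d_{i+1}):
  m_1 = 1*22 - 0 = 22, d_1 = (497 - 22^2)/1 = 13/1 = 13, a_1 = floor((22 + 22)/13) = 3.
  m_2 = 13*3 - 22 = 17, d_2 = (497 - 17^2)/13 = 208/13 = 16, a_2 = floor((22 + 17)/16) = 2.
  m_3 = 16*2 - 17 = 15, d_3 = (497 - 15^2)/16 = 272/16 = 17, a_3 = floor((22 + 15)/17) = 2.
  m_4 = 17*2 - 15 = 19, d_4 = (497 - 19^2)/17 = 136/17 = 8, a_4 = floor((22 + 19)/8) = 5.
  m_5 = 8*5 - 19 = 21, d_5 = (497 - 21^2)/8 = 56/8 = 7, a_5 = floor((22 + 21)/7) = 6.
  m_6 = 7*6 - 21 = 21, d_6 = (497 - 21^2)/7 = 56/7 = 8, a_6 = floor((22 + 21)/8) = 5.
  m_7 = 8*5 - 21 = 19, d_7 = (497 - 19^2)/8 = 136/8 = 17, a_7 = floor((22 + 19)/17) = 2.
  m_8 = 17*2 - 19 = 15, d_8 = (497 - 15^2)/17 = 272/17 = 16, a_8 = floor((22 + 15)/16) = 2.
  m_9 = 16*2 - 15 = 17, d_9 = (497 - 17^2)/16 = 208/16 = 13, a_9 = floor((22 + 17)/13) = 3.
  m_10 = 13*3 - 17 = 22, d_10 = (497 - 22^2)/13 = 13/13 = 1, a_10 = floor((22 + 22)/1) = 44.
  m_11 = 1*44 - 22 = 22, d_11 = (497 - 22^2)/1 = 13/1 = 13: (m_11, d_11) = (m_1, d_1) = (22, 13), so from here the quotients repeat a_1, ..., a_10; the period length is 10.
So sqrt(497) = [22; (3, 2, 2, 5, 6, 5, 2, 2, 3, 44)] with period length k = 10.
k is even, so the fundamental solution of x^2 - 497y^2 = 1 is (p_{k-1}, q_{k-1}) = (p_9, q_9); compute convergents through index 9.
Convergents (p_i = a_i*p_{i-1} + p_{i-2}, q_i = a_i*q_{i-1} + q_{i-2} with p_{-2}=0, p_{-1}=1, q_{-2}=1, q_{-1}=0):
  i=0: a_0=22, p_0 = 22*1 + 0 = 22, q_0 = 22*0 + 1 = 1.
  i=1: a_1=3, p_1 = 3*22 + 1 = 67, q_1 = 3*1 + 0 = 3.
  i=2: a_2=2, p_2 = 2*67 + 22 = 156, q_2 = 2*3 + 1 = 7.
  i=3: a_3=2, p_3 = 2*156 + 67 = 379, q_3 = 2*7 + 3 = 17.
  i=4: a_4=5, p_4 = 5*379 + 156 = 2051, q_4 = 5*17 + 7 = 92.
  i=5: a_5=6, p_5 = 6*2051 + 379 = 12685, q_5 = 6*92 + 17 = 569.
  i=6: a_6=5, p_6 = 5*12685 + 2051 = 65476, q_6 = 5*569 + 92 = 2937.
  i=7: a_7=2, p_7 = 2*65476 + 12685 = 143637, q_7 = 2*2937 + 569 = 6443.
  i=8: a_8=2, p_8 = 2*143637 + 65476 = 352750, q_8 = 2*6443 + 2937 = 15823.
  i=9: a_9=3, p_9 = 3*352750 + 143637 = 1201887, q_9 = 3*15823 + 6443 = 53912.
Check: 1201887^2 - 497*53912^2 = 1444532360769 - 1444532360768 = 1, so (x, y) = (1201887, 53912) solves the equation, and by the theorem it is the least positive solution.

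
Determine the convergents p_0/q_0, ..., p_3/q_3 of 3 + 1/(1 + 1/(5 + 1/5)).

Using the convergent recurrence p_i = a_i*p_{i-1} + p_{i-2}, q_i = a_i*q_{i-1} + q_{i-2} with p_{-2}=0, p_{-1}=1, q_{-2}=1, q_{-1}=0:
  i=0: a_0=3, p_0 = 3*1 + 0 = 3, q_0 = 3*0 + 1 = 1.
  i=1: a_1=1, p_1 = 1*3 + 1 = 4, q_1 = 1*1 + 0 = 1.
  i=2: a_2=5, p_2 = 5*4 + 3 = 23, q_2 = 5*1 + 1 = 6.
  i=3: a_3=5, p_3 = 5*23 + 4 = 119, q_3 = 5*6 + 1 = 31.

3/1, 4/1, 23/6, 119/31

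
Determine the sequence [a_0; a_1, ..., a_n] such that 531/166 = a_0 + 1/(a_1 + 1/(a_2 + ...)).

[3; 5, 33]

Run the Euclidean algorithm on 531 and 166; the successive quotients are the partial quotients a_0, a_1, ... (each step inverts the fractional part left over by the previous one):
  531 = 3*166 + 33, so a_0 = 3.
  166 = 5*33 + 1, so a_1 = 5.
  33 = 33*1 + 0, so a_2 = 33.
The remainder reaches 0 after 3 divisions, so the expansion has 3 partial quotients, read off in order.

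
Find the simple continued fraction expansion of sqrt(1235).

Write x_i = (sqrt(1235) + m_i)/d_i with (m_0, d_0) = (0, 1). a_0 = floor(sqrt(1235)) = 35, since 35^2 = 1225 <= 1235 < 1296 = 36^2.
Iterate m_{i+1} = d_i*a_i - m_i, d_{i+1} = (1235 - m_{i+1}^2)/d_i, a_{i+1} = floor((a_0 + m_{i+1})/d_{i+1}):
  m_1 = 1*35 - 0 = 35, d_1 = (1235 - 35^2)/1 = 10/1 = 10, a_1 = floor((35 + 35)/10) = 7.
  m_2 = 10*7 - 35 = 35, d_2 = (1235 - 35^2)/10 = 10/10 = 1, a_2 = floor((35 + 35)/1) = 70.
  m_3 = 1*70 - 35 = 35, d_3 = (1235 - 35^2)/1 = 10/1 = 10: (m_3, d_3) = (m_1, d_1) = (35, 10), so from here the quotients repeat a_1, a_2; the period length is 2.
Hence the expansion of sqrt(1235) is a_0 = 35 followed by the repeating block 7, 70 (period 2).

[35; (7, 70)]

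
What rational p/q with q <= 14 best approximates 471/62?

Expand x = 471/62 as a continued fraction with the Euclidean algorithm:
  471 = 7*62 + 37, so a_0 = 7.
  62 = 1*37 + 25, so a_1 = 1.
  37 = 1*25 + 12, so a_2 = 1.
  25 = 2*12 + 1, so a_3 = 2.
  12 = 12*1 + 0, so a_4 = 12.
so x = [7; 1, 1, 2, 12].
Convergents (p_i = a_i*p_{i-1} + p_{i-2}, q_i = a_i*q_{i-1} + q_{i-2} with p_{-2}=0, p_{-1}=1, q_{-2}=1, q_{-1}=0), until the denominator exceeds 14:
  i=0: a_0=7, p_0 = 7*1 + 0 = 7, q_0 = 7*0 + 1 = 1.
  i=1: a_1=1, p_1 = 1*7 + 1 = 8, q_1 = 1*1 + 0 = 1.
  i=2: a_2=1, p_2 = 1*8 + 7 = 15, q_2 = 1*1 + 1 = 2.
  i=3: a_3=2, p_3 = 2*15 + 8 = 38, q_3 = 2*2 + 1 = 5.
  i=4: a_4=12, p_4 = 12*38 + 15 = 471, q_4 = 12*5 + 2 = 62.
q_4 = 62 > 14, so the last convergent with denominator <= 14 is p_3/q_3 = 38/5.
The closest fraction with denominator <= 14 is either p_3/q_3 or the intermediate fraction (k*p_3 + p_2)/(k*q_3 + q_2) with the largest k >= 1 whose denominator stays <= 14; these approach x as k grows, and every other convergent or intermediate fraction in range is farther away.
Largest k: floor((14 - q_2)/q_3) = floor((14 - 2)/5) = 2.
That gives (2*38 + 15)/(2*5 + 2) = 91/12.
Compare the errors: |x - 38/5| = |471*5 - 38*62|/(62*5) = 1/310, and |x - 91/12| = |471*12 - 91*62|/(62*12) = 10/744.
Cross-multiplying, 1*744 = 744 < 3100 = 10*310, so 1/310 is smaller: the convergent 38/5 is closer to x than 91/12.

38/5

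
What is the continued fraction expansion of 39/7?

[5; 1, 1, 3]

Run the Euclidean algorithm on 39 and 7; the successive quotients are the partial quotients a_0, a_1, ... (each step inverts the fractional part left over by the previous one):
  39 = 5*7 + 4, so a_0 = 5.
  7 = 1*4 + 3, so a_1 = 1.
  4 = 1*3 + 1, so a_2 = 1.
  3 = 3*1 + 0, so a_3 = 3.
The remainder reaches 0 after 4 divisions, so the expansion has 4 partial quotients, read off in order.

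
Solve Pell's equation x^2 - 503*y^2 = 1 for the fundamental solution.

(x, y) = (24648, 1099)

First expand sqrt(503) as a continued fraction. With x_i = (sqrt(503) + m_i)/d_i and (m_0, d_0) = (0, 1): a_0 = floor(sqrt(503)) = 22, since 22^2 = 484 <= 503 < 529 = 23^2.
Iterate m_{i+1} = d_i*a_i - m_i, d_{i+1} = (503 - m_{i+1}^2)/d_i, a_{i+1} = floor((a_0 + m_{i+1})/d_{i+1}):
  m_1 = 1*22 - 0 = 22, d_1 = (503 - 22^2)/1 = 19/1 = 19, a_1 = floor((22 + 22)/19) = 2.
  m_2 = 19*2 - 22 = 16, d_2 = (503 - 16^2)/19 = 247/19 = 13, a_2 = floor((22 + 16)/13) = 2.
  m_3 = 13*2 - 16 = 10, d_3 = (503 - 10^2)/13 = 403/13 = 31, a_3 = floor((22 + 10)/31) = 1.
  m_4 = 31*1 - 10 = 21, d_4 = (503 - 21^2)/31 = 62/31 = 2, a_4 = floor((22 + 21)/2) = 21.
  m_5 = 2*21 - 21 = 21, d_5 = (503 - 21^2)/2 = 62/2 = 31, a_5 = floor((22 + 21)/31) = 1.
  m_6 = 31*1 - 21 = 10, d_6 = (503 - 10^2)/31 = 403/31 = 13, a_6 = floor((22 + 10)/13) = 2.
  m_7 = 13*2 - 10 = 16, d_7 = (503 - 16^2)/13 = 247/13 = 19, a_7 = floor((22 + 16)/19) = 2.
  m_8 = 19*2 - 16 = 22, d_8 = (503 - 22^2)/19 = 19/19 = 1, a_8 = floor((22 + 22)/1) = 44.
  m_9 = 1*44 - 22 = 22, d_9 = (503 - 22^2)/1 = 19/1 = 19: (m_9, d_9) = (m_1, d_1) = (22, 19), so from here the quotients repeat a_1, ..., a_8; the period length is 8.
So sqrt(503) = [22; (2, 2, 1, 21, 1, 2, 2, 44)] with period length k = 8.
k is even, so the fundamental solution of x^2 - 503y^2 = 1 is (p_{k-1}, q_{k-1}) = (p_7, q_7); compute convergents through index 7.
Convergents (p_i = a_i*p_{i-1} + p_{i-2}, q_i = a_i*q_{i-1} + q_{i-2} with p_{-2}=0, p_{-1}=1, q_{-2}=1, q_{-1}=0):
  i=0: a_0=22, p_0 = 22*1 + 0 = 22, q_0 = 22*0 + 1 = 1.
  i=1: a_1=2, p_1 = 2*22 + 1 = 45, q_1 = 2*1 + 0 = 2.
  i=2: a_2=2, p_2 = 2*45 + 22 = 112, q_2 = 2*2 + 1 = 5.
  i=3: a_3=1, p_3 = 1*112 + 45 = 157, q_3 = 1*5 + 2 = 7.
  i=4: a_4=21, p_4 = 21*157 + 112 = 3409, q_4 = 21*7 + 5 = 152.
  i=5: a_5=1, p_5 = 1*3409 + 157 = 3566, q_5 = 1*152 + 7 = 159.
  i=6: a_6=2, p_6 = 2*3566 + 3409 = 10541, q_6 = 2*159 + 152 = 470.
  i=7: a_7=2, p_7 = 2*10541 + 3566 = 24648, q_7 = 2*470 + 159 = 1099.
Check: 24648^2 - 503*1099^2 = 607523904 - 607523903 = 1, so (x, y) = (24648, 1099) solves the equation, and by the theorem it is the least positive solution.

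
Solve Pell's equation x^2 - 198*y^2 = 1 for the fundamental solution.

First expand sqrt(198) as a continued fraction. With x_i = (sqrt(198) + m_i)/d_i and (m_0, d_0) = (0, 1): a_0 = floor(sqrt(198)) = 14, since 14^2 = 196 <= 198 < 225 = 15^2.
Iterate m_{i+1} = d_i*a_i - m_i, d_{i+1} = (198 - m_{i+1}^2)/d_i, a_{i+1} = floor((a_0 + m_{i+1})/d_{i+1}):
  m_1 = 1*14 - 0 = 14, d_1 = (198 - 14^2)/1 = 2/1 = 2, a_1 = floor((14 + 14)/2) = 14.
  m_2 = 2*14 - 14 = 14, d_2 = (198 - 14^2)/2 = 2/2 = 1, a_2 = floor((14 + 14)/1) = 28.
  m_3 = 1*28 - 14 = 14, d_3 = (198 - 14^2)/1 = 2/1 = 2: (m_3, d_3) = (m_1, d_1) = (14, 2), so from here the quotients repeat a_1, a_2; the period length is 2.
So sqrt(198) = [14; (14, 28)] with period length k = 2.
k is even, so the fundamental solution of x^2 - 198y^2 = 1 is (p_{k-1}, q_{k-1}) = (p_1, q_1); compute convergents through index 1.
Convergents (p_i = a_i*p_{i-1} + p_{i-2}, q_i = a_i*q_{i-1} + q_{i-2} with p_{-2}=0, p_{-1}=1, q_{-2}=1, q_{-1}=0):
  i=0: a_0=14, p_0 = 14*1 + 0 = 14, q_0 = 14*0 + 1 = 1.
  i=1: a_1=14, p_1 = 14*14 + 1 = 197, q_1 = 14*1 + 0 = 14.
Check: 197^2 - 198*14^2 = 38809 - 38808 = 1, so (x, y) = (197, 14) solves the equation, and by the theorem it is the least positive solution.

(x, y) = (197, 14)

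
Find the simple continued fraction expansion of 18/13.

[1; 2, 1, 1, 2]

Run the Euclidean algorithm on 18 and 13; the successive quotients are the partial quotients a_0, a_1, ... (each step inverts the fractional part left over by the previous one):
  18 = 1*13 + 5, so a_0 = 1.
  13 = 2*5 + 3, so a_1 = 2.
  5 = 1*3 + 2, so a_2 = 1.
  3 = 1*2 + 1, so a_3 = 1.
  2 = 2*1 + 0, so a_4 = 2.
The remainder reaches 0 after 5 divisions, so the expansion has 5 partial quotients, read off in order.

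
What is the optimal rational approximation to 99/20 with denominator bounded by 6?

5/1

Expand x = 99/20 as a continued fraction with the Euclidean algorithm:
  99 = 4*20 + 19, so a_0 = 4.
  20 = 1*19 + 1, so a_1 = 1.
  19 = 19*1 + 0, so a_2 = 19.
so x = [4; 1, 19].
Convergents (p_i = a_i*p_{i-1} + p_{i-2}, q_i = a_i*q_{i-1} + q_{i-2} with p_{-2}=0, p_{-1}=1, q_{-2}=1, q_{-1}=0), until the denominator exceeds 6:
  i=0: a_0=4, p_0 = 4*1 + 0 = 4, q_0 = 4*0 + 1 = 1.
  i=1: a_1=1, p_1 = 1*4 + 1 = 5, q_1 = 1*1 + 0 = 1.
  i=2: a_2=19, p_2 = 19*5 + 4 = 99, q_2 = 19*1 + 1 = 20.
q_2 = 20 > 6, so the last convergent with denominator <= 6 is p_1/q_1 = 5/1.
The closest fraction with denominator <= 6 is either p_1/q_1 or the intermediate fraction (k*p_1 + p_0)/(k*q_1 + q_0) with the largest k >= 1 whose denominator stays <= 6; these approach x as k grows, and every other convergent or intermediate fraction in range is farther away.
Largest k: floor((6 - q_0)/q_1) = floor((6 - 1)/1) = 5.
That gives (5*5 + 4)/(5*1 + 1) = 29/6.
Compare the errors: |x - 5/1| = |99*1 - 5*20|/(20*1) = 1/20, and |x - 29/6| = |99*6 - 29*20|/(20*6) = 14/120.
Cross-multiplying, 1*120 = 120 < 280 = 14*20, so 1/20 is smaller: the convergent 5/1 is closer to x than 29/6.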